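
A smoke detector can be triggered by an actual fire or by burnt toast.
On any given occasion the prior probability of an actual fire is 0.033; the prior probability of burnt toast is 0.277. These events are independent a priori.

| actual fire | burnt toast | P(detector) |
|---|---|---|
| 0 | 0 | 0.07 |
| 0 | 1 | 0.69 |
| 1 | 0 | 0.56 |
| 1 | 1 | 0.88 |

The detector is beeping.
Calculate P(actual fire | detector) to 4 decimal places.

P(actual fire | detector) ≈ 0.0839

By total probability over the 4 (actual fire, burnt toast) configurations:
  P(detector) = 0.07×0.967×0.723 + 0.69×0.967×0.277 + 0.56×0.033×0.723 + 0.88×0.033×0.277
        = 0.048940 + 0.184823 + 0.013361 + 0.008044 = 0.255168
The terms with actual fire present sum to 0.021405, so
  P(actual fire | detector) = 0.021405 / 0.255168 ≈ 0.0839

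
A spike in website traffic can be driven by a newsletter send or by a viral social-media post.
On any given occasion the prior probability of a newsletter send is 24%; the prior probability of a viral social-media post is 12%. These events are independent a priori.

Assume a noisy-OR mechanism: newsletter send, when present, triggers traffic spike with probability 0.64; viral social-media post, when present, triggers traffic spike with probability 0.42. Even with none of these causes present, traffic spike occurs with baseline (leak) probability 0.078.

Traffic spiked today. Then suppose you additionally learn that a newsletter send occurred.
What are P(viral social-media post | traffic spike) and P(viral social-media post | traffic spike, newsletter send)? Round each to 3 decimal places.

Under noisy-OR, P(traffic spike | causes) = 1 − (1−0.078)·∏(1−qᵢ) over the active causes.
For the numerator, keep only viral social-media post=true terms: 0.042430 + 0.023256 = 0.065686
The normalizing constant is 0.078*0.76*0.88 + 0.46524*0.76*0.12 + 0.66808*0.24*0.88 + 0.807486*0.24*0.12 = 0.258950
P(viral social-media post | traffic spike) = 0.065686/0.258950 ≈ 0.254

Now condition on the additional information:
Sum P(traffic spike|·) weighted by the priors over both values of viral social-media post:
  P(traffic spike | newsletter send) = 0.66808×0.88 + 0.807486×0.12
        = 0.587910 + 0.096898 = 0.684808
Configurations with viral social-media post contribute 0.096898, so
  P(viral social-media post | traffic spike, newsletter send) = 0.096898 / 0.684808 ≈ 0.141
This is intercausal reasoning (explaining away): once newsletter send accounts for the traffic spike, viral social-media post becomes less likely.

P(viral social-media post | traffic spike) ≈ 0.254; P(viral social-media post | traffic spike, newsletter send) ≈ 0.141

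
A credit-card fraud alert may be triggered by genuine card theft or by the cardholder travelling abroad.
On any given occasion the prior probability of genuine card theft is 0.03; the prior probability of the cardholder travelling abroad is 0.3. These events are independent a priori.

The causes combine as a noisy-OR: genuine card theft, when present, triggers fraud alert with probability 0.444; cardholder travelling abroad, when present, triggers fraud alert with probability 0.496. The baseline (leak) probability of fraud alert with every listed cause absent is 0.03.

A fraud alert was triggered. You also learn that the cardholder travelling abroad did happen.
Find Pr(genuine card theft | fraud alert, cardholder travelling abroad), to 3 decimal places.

Under noisy-OR, P(fraud alert | causes) = 1 − (1−0.03)·∏(1−qᵢ) over the active causes.
P(fraud alert | cardholder travelling abroad) = 0.51112×0.97 + 0.728183×0.03 = 0.495786 + 0.021845 = 0.517631
The genuine card theft-present share is 0.728183×0.03 = 0.021845.
P(genuine card theft | fraud alert, cardholder travelling abroad) = 0.021845 / 0.517631 ≈ 0.042

Pr(genuine card theft | fraud alert, cardholder travelling abroad) ≈ 0.042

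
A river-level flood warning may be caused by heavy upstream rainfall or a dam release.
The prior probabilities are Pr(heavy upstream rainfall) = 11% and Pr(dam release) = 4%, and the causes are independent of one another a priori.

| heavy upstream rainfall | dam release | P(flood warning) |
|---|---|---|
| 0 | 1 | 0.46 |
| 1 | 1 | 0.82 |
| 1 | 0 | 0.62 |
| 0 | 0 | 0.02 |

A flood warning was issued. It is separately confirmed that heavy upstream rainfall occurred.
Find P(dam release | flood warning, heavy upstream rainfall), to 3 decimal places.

Sum P(flood warning|·) weighted by the priors over both values of dam release:
  P(flood warning | heavy upstream rainfall) = 0.62*0.96 + 0.82*0.04
        = 0.595200 + 0.032800 = 0.628000
Keeping only the dam release-present terms gives 0.032800, so
  P(dam release | flood warning, heavy upstream rainfall) = 0.032800 / 0.628000 ≈ 0.052

P(dam release | flood warning, heavy upstream rainfall) ≈ 0.052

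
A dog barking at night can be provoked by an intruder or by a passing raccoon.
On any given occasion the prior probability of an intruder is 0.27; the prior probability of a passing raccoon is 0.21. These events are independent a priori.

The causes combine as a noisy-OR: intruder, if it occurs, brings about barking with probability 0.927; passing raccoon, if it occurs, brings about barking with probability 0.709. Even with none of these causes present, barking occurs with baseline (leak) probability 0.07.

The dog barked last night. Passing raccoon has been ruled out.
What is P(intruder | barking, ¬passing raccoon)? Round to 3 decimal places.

Under noisy-OR, P(barking | causes) = 1 − (1−0.07)·∏(1−qᵢ) over the active causes.
P(barking | ¬passing raccoon) = 0.07·0.73 + 0.93211·0.27 = 0.051100 + 0.251670 = 0.302770
Restricting to configurations with intruder present: 0.93211·0.27 = 0.251670.
P(intruder | barking, ¬passing raccoon) = 0.251670 / 0.302770 ≈ 0.831

P(intruder | barking, ¬passing raccoon) ≈ 0.831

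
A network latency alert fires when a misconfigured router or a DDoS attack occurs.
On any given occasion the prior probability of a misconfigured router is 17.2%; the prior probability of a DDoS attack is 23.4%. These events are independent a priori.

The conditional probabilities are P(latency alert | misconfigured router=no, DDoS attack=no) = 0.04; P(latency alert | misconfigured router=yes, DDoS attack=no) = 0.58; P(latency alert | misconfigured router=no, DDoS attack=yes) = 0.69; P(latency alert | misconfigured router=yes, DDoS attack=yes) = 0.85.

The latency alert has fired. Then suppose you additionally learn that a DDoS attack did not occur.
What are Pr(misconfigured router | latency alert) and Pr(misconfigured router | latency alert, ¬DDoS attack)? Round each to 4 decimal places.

Pr(misconfigured router | latency alert) ≈ 0.4102; Pr(misconfigured router | latency alert, ¬DDoS attack) ≈ 0.7508

P(latency alert) = 0.04*0.828*0.766 + 0.69*0.828*0.234 + 0.58*0.172*0.766 + 0.85*0.172*0.234 = 0.025370 + 0.133689 + 0.076416 + 0.034211 = 0.269686
Of this, 0.110627 comes from 0.076416 + 0.034211 (the misconfigured router=true cases).
P(misconfigured router | latency alert) = 0.110627 / 0.269686 ≈ 0.4102

Now condition on the additional information:
P(latency alert | ¬DDoS attack) = 0.04·0.828 + 0.58·0.172 = 0.033120 + 0.099760 = 0.132880
Restricting to configurations with misconfigured router present: 0.58·0.172 = 0.099760.
So P(misconfigured router | latency alert, ¬DDoS attack) = 0.099760/0.132880 ≈ 0.7508.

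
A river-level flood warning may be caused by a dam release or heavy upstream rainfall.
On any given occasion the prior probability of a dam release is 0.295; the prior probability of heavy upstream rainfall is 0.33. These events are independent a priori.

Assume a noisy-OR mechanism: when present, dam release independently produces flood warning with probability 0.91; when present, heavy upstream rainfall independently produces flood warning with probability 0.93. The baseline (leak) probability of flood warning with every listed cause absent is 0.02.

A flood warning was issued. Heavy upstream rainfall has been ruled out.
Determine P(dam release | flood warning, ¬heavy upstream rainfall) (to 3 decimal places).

P(dam release | flood warning, ¬heavy upstream rainfall) ≈ 0.950

Under noisy-OR, P(flood warning | causes) = 1 − (1−0.02)·∏(1−qᵢ) over the active causes.
Numerator (weight on configurations with dam release): 0.9118·0.295 = 0.268981
Denominator P(flood warning | ¬heavy upstream rainfall): 0.02·0.705 + 0.9118·0.295 = 0.283081
Posterior = 0.268981 / 0.283081 ≈ 0.950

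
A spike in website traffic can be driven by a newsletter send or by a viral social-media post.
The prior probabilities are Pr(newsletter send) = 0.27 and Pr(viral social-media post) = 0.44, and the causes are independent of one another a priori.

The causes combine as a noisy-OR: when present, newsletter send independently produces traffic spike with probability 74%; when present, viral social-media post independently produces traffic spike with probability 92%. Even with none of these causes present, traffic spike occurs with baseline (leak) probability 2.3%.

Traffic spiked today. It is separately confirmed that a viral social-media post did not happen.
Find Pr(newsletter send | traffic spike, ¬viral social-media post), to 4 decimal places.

Pr(newsletter send | traffic spike, ¬viral social-media post) ≈ 0.9231

Under noisy-OR, P(traffic spike | causes) = 1 − (1−0.023)·∏(1−qᵢ) over the active causes.
Sum P(traffic spike|·) weighted by the priors over both values of newsletter send:
  P(traffic spike | ¬viral social-media post) = 0.023×0.73 + 0.74598×0.27
        = 0.016790 + 0.201415 = 0.218205
The terms with newsletter send present sum to 0.201415, so
  P(newsletter send | traffic spike, ¬viral social-media post) = 0.201415 / 0.218205 ≈ 0.9231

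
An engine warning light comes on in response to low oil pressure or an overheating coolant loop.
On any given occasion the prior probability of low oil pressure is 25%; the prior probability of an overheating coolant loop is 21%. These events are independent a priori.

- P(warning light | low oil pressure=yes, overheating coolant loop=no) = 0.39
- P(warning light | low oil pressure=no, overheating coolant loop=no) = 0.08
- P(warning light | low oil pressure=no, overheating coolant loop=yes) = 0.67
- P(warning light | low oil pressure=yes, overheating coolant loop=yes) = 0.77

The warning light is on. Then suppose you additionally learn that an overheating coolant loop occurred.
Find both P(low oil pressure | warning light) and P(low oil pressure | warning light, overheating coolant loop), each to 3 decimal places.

P(warning light) = 0.08·0.75·0.79 + 0.67·0.75·0.21 + 0.39·0.25·0.79 + 0.77·0.25·0.21 = 0.047400 + 0.105525 + 0.077025 + 0.040425 = 0.270375
The low oil pressure-present share is 0.077025 + 0.040425 = 0.117450.
So P(low oil pressure | warning light) = 0.117450/0.270375 ≈ 0.434.

Now also conditioning on overheating coolant loop=true:
P(warning light | overheating coolant loop) = 0.67·0.75 + 0.77·0.25 = 0.502500 + 0.192500 = 0.695000
Of this, 0.192500 comes from 0.77·0.25 (the low oil pressure=true cases).
P(low oil pressure | warning light, overheating coolant loop) = 0.192500 / 0.695000 ≈ 0.277
The drop from 0.434 to 0.277 is the explaining-away (discounting) effect.

P(low oil pressure | warning light) ≈ 0.434; P(low oil pressure | warning light, overheating coolant loop) ≈ 0.277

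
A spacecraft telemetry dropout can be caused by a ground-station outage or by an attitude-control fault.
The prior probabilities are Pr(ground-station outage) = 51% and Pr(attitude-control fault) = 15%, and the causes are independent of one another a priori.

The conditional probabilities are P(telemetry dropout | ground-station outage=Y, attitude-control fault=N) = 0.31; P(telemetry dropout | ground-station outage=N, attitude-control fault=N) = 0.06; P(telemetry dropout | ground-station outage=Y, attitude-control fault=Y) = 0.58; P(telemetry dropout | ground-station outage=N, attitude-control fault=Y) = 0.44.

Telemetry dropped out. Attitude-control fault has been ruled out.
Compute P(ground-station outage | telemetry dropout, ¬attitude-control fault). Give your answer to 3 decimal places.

Enumerate both values of ground-station outage and weight by the priors:
  P(telemetry dropout | ¬attitude-control fault) = 0.06×0.49 + 0.31×0.51
        = 0.029400 + 0.158100 = 0.187500
Configurations with ground-station outage contribute 0.158100, so
  P(ground-station outage | telemetry dropout, ¬attitude-control fault) = 0.158100 / 0.187500 ≈ 0.843

P(ground-station outage | telemetry dropout, ¬attitude-control fault) ≈ 0.843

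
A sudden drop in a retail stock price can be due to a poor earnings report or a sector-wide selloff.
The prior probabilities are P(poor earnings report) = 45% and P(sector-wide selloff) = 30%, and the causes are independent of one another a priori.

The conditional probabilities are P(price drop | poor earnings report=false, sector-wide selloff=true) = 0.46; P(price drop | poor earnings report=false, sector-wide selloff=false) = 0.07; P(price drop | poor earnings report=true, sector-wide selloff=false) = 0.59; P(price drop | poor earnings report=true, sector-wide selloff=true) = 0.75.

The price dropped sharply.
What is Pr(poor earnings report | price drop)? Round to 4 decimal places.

For the numerator, keep only poor earnings report=true terms: 0.185850 + 0.101250 = 0.287100
The normalizing constant is 0.07·0.55·0.7 + 0.46·0.55·0.3 + 0.59·0.45·0.7 + 0.75·0.45·0.3 = 0.389950
P(poor earnings report | price drop) = 0.287100/0.389950 ≈ 0.7362

Pr(poor earnings report | price drop) ≈ 0.7362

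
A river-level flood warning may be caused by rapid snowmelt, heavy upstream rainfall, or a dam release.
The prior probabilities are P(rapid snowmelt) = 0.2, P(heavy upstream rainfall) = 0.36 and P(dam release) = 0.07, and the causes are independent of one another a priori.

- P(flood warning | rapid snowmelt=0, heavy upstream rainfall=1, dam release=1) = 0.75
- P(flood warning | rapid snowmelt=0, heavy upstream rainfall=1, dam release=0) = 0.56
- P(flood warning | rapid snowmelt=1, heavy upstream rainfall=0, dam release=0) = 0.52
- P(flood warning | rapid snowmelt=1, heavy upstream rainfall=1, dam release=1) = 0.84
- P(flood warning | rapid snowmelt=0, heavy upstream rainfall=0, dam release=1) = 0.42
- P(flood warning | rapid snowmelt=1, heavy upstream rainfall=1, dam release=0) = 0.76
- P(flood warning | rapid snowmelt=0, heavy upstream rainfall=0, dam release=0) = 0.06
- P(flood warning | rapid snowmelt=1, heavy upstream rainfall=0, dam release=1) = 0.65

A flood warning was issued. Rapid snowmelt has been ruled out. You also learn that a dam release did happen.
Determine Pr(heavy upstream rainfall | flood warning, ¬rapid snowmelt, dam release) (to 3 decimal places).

Pr(heavy upstream rainfall | flood warning, ¬rapid snowmelt, dam release) ≈ 0.501

For the numerator, keep only heavy upstream rainfall=true terms: 0.75×0.36 = 0.270000
The normalizing constant is 0.42×0.64 + 0.75×0.36 = 0.538800
P(heavy upstream rainfall | flood warning, ¬rapid snowmelt, dam release) = 0.270000/0.538800 ≈ 0.501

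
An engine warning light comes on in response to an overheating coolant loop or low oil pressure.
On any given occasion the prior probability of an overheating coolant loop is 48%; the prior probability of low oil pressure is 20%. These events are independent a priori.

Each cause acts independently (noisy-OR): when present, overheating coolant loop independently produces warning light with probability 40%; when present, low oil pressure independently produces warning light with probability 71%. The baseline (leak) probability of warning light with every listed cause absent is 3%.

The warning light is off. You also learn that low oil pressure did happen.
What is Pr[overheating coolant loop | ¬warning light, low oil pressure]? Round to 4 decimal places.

Pr[overheating coolant loop | ¬warning light, low oil pressure] ≈ 0.3564

Under noisy-OR, P(warning light | causes) = 1 − (1−0.03)·∏(1−qᵢ) over the active causes.
P(¬warning light | low oil pressure) = 0.2813*0.52 + 0.16878*0.48 = 0.146276 + 0.081014 = 0.227290
Of this, 0.081014 comes from 0.16878*0.48 (the overheating coolant loop=true cases).
Hence the posterior is 0.081014/0.227290 ≈ 0.3564.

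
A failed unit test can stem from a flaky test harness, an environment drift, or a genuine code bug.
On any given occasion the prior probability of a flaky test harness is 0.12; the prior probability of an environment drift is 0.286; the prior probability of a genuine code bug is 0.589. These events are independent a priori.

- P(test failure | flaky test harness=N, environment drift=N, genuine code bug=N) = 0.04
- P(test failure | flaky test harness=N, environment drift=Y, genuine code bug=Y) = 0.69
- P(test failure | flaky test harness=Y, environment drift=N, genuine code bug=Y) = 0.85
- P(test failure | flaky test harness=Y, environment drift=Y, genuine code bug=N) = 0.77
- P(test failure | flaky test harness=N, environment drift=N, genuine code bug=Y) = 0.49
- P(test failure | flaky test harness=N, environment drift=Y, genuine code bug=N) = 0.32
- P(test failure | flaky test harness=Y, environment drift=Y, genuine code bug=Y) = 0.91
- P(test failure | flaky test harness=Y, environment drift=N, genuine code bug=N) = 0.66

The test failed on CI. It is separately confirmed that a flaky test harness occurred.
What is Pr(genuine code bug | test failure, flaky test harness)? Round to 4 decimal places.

P(test failure | flaky test harness) = 0.66*0.714*0.411 + 0.85*0.714*0.589 + 0.77*0.286*0.411 + 0.91*0.286*0.589 = 0.193680 + 0.357464 + 0.090510 + 0.153293 = 0.794947
Restricting to configurations with genuine code bug present: 0.357464 + 0.153293 = 0.510757.
P(genuine code bug | test failure, flaky test harness) = 0.510757 / 0.794947 ≈ 0.6425

Pr(genuine code bug | test failure, flaky test harness) ≈ 0.6425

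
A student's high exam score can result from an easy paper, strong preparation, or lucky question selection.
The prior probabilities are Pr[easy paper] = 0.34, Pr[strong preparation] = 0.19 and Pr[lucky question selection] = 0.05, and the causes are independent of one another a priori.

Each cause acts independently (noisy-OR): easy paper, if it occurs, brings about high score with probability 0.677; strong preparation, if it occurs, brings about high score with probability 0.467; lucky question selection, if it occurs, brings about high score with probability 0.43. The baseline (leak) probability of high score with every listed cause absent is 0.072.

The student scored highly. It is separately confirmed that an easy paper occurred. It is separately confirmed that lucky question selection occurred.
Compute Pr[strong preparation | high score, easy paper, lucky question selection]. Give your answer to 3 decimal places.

Under noisy-OR, P(high score | causes) = 1 − (1−0.072)·∏(1−qᵢ) over the active causes.
By total probability over both values of strong preparation:
  P(high score | easy paper, lucky question selection) = 0.829146×0.81 + 0.908935×0.19
        = 0.671608 + 0.172698 = 0.844306
The terms with strong preparation present sum to 0.172698, so
  P(strong preparation | high score, easy paper, lucky question selection) = 0.172698 / 0.844306 ≈ 0.205

Pr[strong preparation | high score, easy paper, lucky question selection] ≈ 0.205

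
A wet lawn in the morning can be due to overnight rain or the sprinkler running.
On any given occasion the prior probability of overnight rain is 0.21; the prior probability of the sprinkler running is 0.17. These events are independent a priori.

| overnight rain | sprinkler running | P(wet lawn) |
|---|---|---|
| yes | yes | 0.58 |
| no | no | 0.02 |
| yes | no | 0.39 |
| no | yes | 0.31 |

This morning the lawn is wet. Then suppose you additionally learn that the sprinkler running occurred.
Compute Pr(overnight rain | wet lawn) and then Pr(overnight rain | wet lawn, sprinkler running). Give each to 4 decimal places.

Sum P(wet lawn|·) weighted by the priors over the 4 (overnight rain, sprinkler running) configurations:
  P(wet lawn) = 0.02*0.79*0.83 + 0.31*0.79*0.17 + 0.39*0.21*0.83 + 0.58*0.21*0.17
        = 0.013114 + 0.041633 + 0.067977 + 0.020706 = 0.143430
Keeping only the overnight rain-present terms gives 0.088683, so
  P(overnight rain | wet lawn) = 0.088683 / 0.143430 ≈ 0.6183

With the extra evidence:
P(wet lawn | sprinkler running) = 0.31*0.79 + 0.58*0.21 = 0.244900 + 0.121800 = 0.366700
The overnight rain-present share is 0.58*0.21 = 0.121800.
Hence the posterior is 0.121800/0.366700 ≈ 0.3322.
— sprinkler running explains away the evidence for overnight rain.

Pr(overnight rain | wet lawn) ≈ 0.6183; Pr(overnight rain | wet lawn, sprinkler running) ≈ 0.3322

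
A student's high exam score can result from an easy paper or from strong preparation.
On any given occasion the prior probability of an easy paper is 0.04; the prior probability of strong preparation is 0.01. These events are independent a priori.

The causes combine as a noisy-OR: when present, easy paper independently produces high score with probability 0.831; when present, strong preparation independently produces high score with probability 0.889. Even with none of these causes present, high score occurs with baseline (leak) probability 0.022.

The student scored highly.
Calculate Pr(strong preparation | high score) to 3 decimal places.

Pr(strong preparation | high score) ≈ 0.142

Under noisy-OR, P(high score | causes) = 1 − (1−0.022)·∏(1−qᵢ) over the active causes.
Sum P(high score|·) weighted by the priors over the 4 (easy paper, strong preparation) configurations:
  P(high score) = 0.022*0.96*0.99 + 0.891442*0.96*0.01 + 0.834718*0.04*0.99 + 0.981654*0.04*0.01
        = 0.020909 + 0.008558 + 0.033055 + 0.000393 = 0.062915
Keeping only the strong preparation-present terms gives 0.008951, so
  P(strong preparation | high score) = 0.008951 / 0.062915 ≈ 0.142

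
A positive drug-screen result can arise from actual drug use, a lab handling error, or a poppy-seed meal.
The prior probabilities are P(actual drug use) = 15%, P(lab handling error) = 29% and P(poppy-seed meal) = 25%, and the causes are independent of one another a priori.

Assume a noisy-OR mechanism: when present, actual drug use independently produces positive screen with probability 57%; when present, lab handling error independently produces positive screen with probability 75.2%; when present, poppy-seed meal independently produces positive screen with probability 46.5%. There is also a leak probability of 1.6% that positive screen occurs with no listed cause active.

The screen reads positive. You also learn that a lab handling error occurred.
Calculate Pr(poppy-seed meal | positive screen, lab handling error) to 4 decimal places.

Pr(poppy-seed meal | positive screen, lab handling error) ≈ 0.2742

Under noisy-OR, P(positive screen | causes) = 1 − (1−0.016)·∏(1−qᵢ) over the active causes.
By total probability over the 4 (actual drug use, poppy-seed meal) configurations:
  P(positive screen | lab handling error) = 0.755968*0.85*0.75 + 0.869443*0.85*0.25 + 0.895066*0.15*0.75 + 0.94386*0.15*0.25
        = 0.481930 + 0.184757 + 0.100695 + 0.035395 = 0.802777
Configurations with poppy-seed meal contribute 0.220152, so
  P(poppy-seed meal | positive screen, lab handling error) = 0.220152 / 0.802777 ≈ 0.2742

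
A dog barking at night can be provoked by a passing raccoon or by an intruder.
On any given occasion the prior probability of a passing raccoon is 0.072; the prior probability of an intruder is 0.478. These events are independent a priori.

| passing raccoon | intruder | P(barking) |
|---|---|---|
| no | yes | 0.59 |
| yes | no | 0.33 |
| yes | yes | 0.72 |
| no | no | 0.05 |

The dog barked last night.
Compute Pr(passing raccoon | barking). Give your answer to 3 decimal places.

Weight on passing raccoon=true, given the evidence: 0.012403 + 0.024780 = 0.037183
Denominator P(barking): 0.05*0.928*0.522 + 0.59*0.928*0.478 + 0.33*0.072*0.522 + 0.72*0.072*0.478 = 0.323119
Posterior = 0.037183 / 0.323119 ≈ 0.115

Pr(passing raccoon | barking) ≈ 0.115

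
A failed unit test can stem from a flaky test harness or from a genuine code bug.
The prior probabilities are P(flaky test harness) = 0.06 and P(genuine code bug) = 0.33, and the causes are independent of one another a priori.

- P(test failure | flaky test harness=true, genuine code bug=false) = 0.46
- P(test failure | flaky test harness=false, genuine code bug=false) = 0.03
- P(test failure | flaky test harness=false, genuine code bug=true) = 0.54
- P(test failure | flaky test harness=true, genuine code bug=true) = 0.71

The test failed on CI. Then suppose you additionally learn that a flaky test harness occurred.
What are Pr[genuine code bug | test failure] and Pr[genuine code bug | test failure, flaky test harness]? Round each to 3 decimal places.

Sum P(test failure|·) weighted by the priors over the 4 (flaky test harness, genuine code bug) configurations:
  P(test failure) = 0.03*0.94*0.67 + 0.54*0.94*0.33 + 0.46*0.06*0.67 + 0.71*0.06*0.33
        = 0.018894 + 0.167508 + 0.018492 + 0.014058 = 0.218952
The terms with genuine code bug present sum to 0.181566, so
  P(genuine code bug | test failure) = 0.181566 / 0.218952 ≈ 0.829

With the extra evidence:
For the numerator, keep only genuine code bug=true terms: 0.71·0.33 = 0.234300
Denominator P(test failure | flaky test harness): 0.46·0.67 + 0.71·0.33 = 0.542500
Posterior = 0.234300 / 0.542500 ≈ 0.432
— flaky test harness explains away the evidence for genuine code bug.

Pr[genuine code bug | test failure] ≈ 0.829; Pr[genuine code bug | test failure, flaky test harness] ≈ 0.432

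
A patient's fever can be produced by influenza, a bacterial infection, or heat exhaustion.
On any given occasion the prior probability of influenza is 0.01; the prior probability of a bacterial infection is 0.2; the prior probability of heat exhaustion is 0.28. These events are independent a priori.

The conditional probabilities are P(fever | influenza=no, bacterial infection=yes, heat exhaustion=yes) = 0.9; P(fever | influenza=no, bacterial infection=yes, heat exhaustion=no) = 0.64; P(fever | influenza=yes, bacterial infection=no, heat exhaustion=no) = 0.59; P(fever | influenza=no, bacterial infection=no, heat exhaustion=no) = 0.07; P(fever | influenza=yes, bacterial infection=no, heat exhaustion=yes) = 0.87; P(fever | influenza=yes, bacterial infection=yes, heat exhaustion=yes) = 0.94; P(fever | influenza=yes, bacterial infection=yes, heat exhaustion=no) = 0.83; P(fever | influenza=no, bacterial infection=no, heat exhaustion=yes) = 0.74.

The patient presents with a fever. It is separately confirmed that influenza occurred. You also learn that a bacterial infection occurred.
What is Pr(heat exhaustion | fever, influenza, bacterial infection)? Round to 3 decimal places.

Sum P(fever|·) weighted by the priors over both values of heat exhaustion:
  P(fever | influenza, bacterial infection) = 0.83·0.72 + 0.94·0.28
        = 0.597600 + 0.263200 = 0.860800
The terms with heat exhaustion present sum to 0.263200, so
  P(heat exhaustion | fever, influenza, bacterial infection) = 0.263200 / 0.860800 ≈ 0.306

Pr(heat exhaustion | fever, influenza, bacterial infection) ≈ 0.306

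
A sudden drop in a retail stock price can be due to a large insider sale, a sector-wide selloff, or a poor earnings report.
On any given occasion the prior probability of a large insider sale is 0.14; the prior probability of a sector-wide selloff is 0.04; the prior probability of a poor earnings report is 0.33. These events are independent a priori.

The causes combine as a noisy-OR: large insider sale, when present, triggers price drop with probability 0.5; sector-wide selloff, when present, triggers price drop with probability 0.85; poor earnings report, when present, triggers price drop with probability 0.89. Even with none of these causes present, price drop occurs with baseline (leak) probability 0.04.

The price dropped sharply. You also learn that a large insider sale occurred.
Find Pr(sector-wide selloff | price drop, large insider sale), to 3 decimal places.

Under noisy-OR, P(price drop | causes) = 1 − (1−0.04)·∏(1−qᵢ) over the active causes.
Enumerate the 4 (sector-wide selloff, poor earnings report) configurations and weight by the priors:
  P(price drop | large insider sale) = 0.52·0.96·0.67 + 0.9472·0.96·0.33 + 0.928·0.04·0.67 + 0.99208·0.04·0.33
        = 0.334464 + 0.300073 + 0.024870 + 0.013095 = 0.672502
Keeping only the sector-wide selloff-present terms gives 0.037965, so
  P(sector-wide selloff | price drop, large insider sale) = 0.037965 / 0.672502 ≈ 0.056

Pr(sector-wide selloff | price drop, large insider sale) ≈ 0.056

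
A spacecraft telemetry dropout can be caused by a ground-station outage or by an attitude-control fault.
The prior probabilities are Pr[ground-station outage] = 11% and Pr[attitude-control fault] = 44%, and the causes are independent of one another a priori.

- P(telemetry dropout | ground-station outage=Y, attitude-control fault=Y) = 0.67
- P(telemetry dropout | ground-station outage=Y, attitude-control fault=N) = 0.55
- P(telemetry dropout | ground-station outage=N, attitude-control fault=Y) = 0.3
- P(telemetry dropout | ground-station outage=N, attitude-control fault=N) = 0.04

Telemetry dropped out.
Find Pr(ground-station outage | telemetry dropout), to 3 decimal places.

Pr(ground-station outage | telemetry dropout) ≈ 0.325

P(telemetry dropout) = 0.04×0.89×0.56 + 0.3×0.89×0.44 + 0.55×0.11×0.56 + 0.67×0.11×0.44 = 0.019936 + 0.117480 + 0.033880 + 0.032428 = 0.203724
Restricting to configurations with ground-station outage present: 0.033880 + 0.032428 = 0.066308.
P(ground-station outage | telemetry dropout) = 0.066308 / 0.203724 ≈ 0.325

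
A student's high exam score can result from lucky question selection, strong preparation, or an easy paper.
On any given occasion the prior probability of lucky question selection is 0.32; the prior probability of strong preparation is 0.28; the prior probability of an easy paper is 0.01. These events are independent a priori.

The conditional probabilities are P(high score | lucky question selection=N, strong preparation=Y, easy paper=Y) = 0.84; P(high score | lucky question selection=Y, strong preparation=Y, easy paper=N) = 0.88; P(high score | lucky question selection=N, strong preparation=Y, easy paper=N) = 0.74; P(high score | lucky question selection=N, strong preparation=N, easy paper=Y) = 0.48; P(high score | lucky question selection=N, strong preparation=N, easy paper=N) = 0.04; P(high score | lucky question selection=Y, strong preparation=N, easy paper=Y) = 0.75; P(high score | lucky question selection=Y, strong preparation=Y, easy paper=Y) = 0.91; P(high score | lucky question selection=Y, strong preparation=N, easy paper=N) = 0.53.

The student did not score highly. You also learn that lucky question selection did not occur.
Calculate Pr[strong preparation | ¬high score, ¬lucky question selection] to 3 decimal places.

Numerator (weight on configurations with strong preparation): 0.072072 + 0.000448 = 0.072520
Normalizer over all consistent configurations: 0.96·0.72·0.99 + 0.52·0.72·0.01 + 0.26·0.28·0.99 + 0.16·0.28·0.01 = 0.760552
P(strong preparation | ¬high score, ¬lucky question selection) = 0.072520/0.760552 ≈ 0.095

Pr[strong preparation | ¬high score, ¬lucky question selection] ≈ 0.095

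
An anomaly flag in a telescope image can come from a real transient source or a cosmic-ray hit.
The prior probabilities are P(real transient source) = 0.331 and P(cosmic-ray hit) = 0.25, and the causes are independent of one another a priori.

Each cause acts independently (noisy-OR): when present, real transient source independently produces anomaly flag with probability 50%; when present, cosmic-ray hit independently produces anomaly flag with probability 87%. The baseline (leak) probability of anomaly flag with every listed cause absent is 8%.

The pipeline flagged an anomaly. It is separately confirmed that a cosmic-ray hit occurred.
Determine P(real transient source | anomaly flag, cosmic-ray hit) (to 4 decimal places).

Under noisy-OR, P(anomaly flag | causes) = 1 − (1−0.08)·∏(1−qᵢ) over the active causes.
Weight on real transient source=true, given the evidence: 0.9402·0.331 = 0.311206
The normalizing constant is 0.8804·0.669 + 0.9402·0.331 = 0.900194
Posterior = 0.311206 / 0.900194 ≈ 0.3457

P(real transient source | anomaly flag, cosmic-ray hit) ≈ 0.3457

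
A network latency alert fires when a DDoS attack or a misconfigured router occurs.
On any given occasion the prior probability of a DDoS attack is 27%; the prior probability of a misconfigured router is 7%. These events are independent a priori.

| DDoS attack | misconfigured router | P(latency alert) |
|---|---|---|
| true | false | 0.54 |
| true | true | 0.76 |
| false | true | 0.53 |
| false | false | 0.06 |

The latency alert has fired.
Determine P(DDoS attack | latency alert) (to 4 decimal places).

P(DDoS attack | latency alert) ≈ 0.6886

By total probability over the 4 (DDoS attack, misconfigured router) configurations:
  P(latency alert) = 0.06×0.73×0.93 + 0.53×0.73×0.07 + 0.54×0.27×0.93 + 0.76×0.27×0.07
        = 0.040734 + 0.027083 + 0.135594 + 0.014364 = 0.217775
Keeping only the DDoS attack-present terms gives 0.149958, so
  P(DDoS attack | latency alert) = 0.149958 / 0.217775 ≈ 0.6886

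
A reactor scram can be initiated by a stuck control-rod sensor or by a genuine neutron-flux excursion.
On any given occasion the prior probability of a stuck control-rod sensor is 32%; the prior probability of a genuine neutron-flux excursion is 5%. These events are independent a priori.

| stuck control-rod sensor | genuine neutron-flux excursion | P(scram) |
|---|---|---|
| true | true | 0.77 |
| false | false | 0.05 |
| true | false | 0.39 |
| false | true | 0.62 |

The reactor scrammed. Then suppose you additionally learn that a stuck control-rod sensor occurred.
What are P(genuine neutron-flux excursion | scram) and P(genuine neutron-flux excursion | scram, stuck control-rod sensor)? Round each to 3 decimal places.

By total probability over the 4 (stuck control-rod sensor, genuine neutron-flux excursion) configurations:
  P(scram) = 0.05×0.68×0.95 + 0.62×0.68×0.05 + 0.39×0.32×0.95 + 0.77×0.32×0.05
        = 0.032300 + 0.021080 + 0.118560 + 0.012320 = 0.184260
The terms with genuine neutron-flux excursion present sum to 0.033400, so
  P(genuine neutron-flux excursion | scram) = 0.033400 / 0.184260 ≈ 0.181

Now also conditioning on stuck control-rod sensor=true:
For the numerator, keep only genuine neutron-flux excursion=true terms: 0.77×0.05 = 0.038500
Denominator P(scram | stuck control-rod sensor): 0.39×0.95 + 0.77×0.05 = 0.409000
Posterior = 0.038500 / 0.409000 ≈ 0.094
Conditioning on stuck control-rod sensor lowers the posterior on genuine neutron-flux excursion: the classic explaining-away effect in a common-effect structure.

P(genuine neutron-flux excursion | scram) ≈ 0.181; P(genuine neutron-flux excursion | scram, stuck control-rod sensor) ≈ 0.094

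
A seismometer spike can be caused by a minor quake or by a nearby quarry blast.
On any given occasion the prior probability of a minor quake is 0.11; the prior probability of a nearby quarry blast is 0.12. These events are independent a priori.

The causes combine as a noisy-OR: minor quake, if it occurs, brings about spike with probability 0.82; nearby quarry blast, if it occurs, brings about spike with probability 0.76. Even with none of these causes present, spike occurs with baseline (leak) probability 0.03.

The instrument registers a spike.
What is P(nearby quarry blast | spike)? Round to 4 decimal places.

Under noisy-OR, P(spike | causes) = 1 − (1−0.03)·∏(1−qᵢ) over the active causes.
P(spike) = 0.03*0.89*0.88 + 0.7672*0.89*0.12 + 0.8254*0.11*0.88 + 0.958096*0.11*0.12 = 0.023496 + 0.081937 + 0.079899 + 0.012647 = 0.197979
Of this, 0.094584 comes from 0.081937 + 0.012647 (the nearby quarry blast=true cases).
So P(nearby quarry blast | spike) = 0.094584/0.197979 ≈ 0.4777.

P(nearby quarry blast | spike) ≈ 0.4777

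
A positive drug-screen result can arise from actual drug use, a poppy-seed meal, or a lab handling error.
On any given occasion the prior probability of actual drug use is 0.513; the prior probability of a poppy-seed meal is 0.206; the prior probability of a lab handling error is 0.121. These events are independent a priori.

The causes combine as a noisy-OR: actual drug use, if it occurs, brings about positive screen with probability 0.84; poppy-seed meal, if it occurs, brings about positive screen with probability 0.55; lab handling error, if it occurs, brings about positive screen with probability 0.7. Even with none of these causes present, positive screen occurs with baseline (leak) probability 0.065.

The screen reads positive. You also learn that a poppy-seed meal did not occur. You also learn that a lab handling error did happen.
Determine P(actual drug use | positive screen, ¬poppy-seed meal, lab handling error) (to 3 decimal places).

Under noisy-OR, P(positive screen | causes) = 1 − (1−0.065)·∏(1−qᵢ) over the active causes.
For the numerator, keep only actual drug use=true terms: 0.95512×0.513 = 0.489977
Denominator P(positive screen | ¬poppy-seed meal, lab handling error): 0.7195×0.487 + 0.95512×0.513 = 0.840373
P(actual drug use | positive screen, ¬poppy-seed meal, lab handling error) = 0.489977/0.840373 ≈ 0.583

P(actual drug use | positive screen, ¬poppy-seed meal, lab handling error) ≈ 0.583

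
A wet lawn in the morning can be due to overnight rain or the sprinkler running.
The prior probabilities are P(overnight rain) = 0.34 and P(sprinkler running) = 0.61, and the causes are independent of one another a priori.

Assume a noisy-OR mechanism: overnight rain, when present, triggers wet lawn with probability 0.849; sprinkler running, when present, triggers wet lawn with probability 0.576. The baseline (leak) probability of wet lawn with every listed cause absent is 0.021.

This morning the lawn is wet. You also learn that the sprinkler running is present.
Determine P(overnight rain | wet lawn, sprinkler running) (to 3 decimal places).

Under noisy-OR, P(wet lawn | causes) = 1 − (1−0.021)·∏(1−qᵢ) over the active causes.
By total probability over both values of overnight rain:
  P(wet lawn | sprinkler running) = 0.584904·0.66 + 0.937321·0.34
        = 0.386037 + 0.318689 = 0.704726
The terms with overnight rain present sum to 0.318689, so
  P(overnight rain | wet lawn, sprinkler running) = 0.318689 / 0.704726 ≈ 0.452

P(overnight rain | wet lawn, sprinkler running) ≈ 0.452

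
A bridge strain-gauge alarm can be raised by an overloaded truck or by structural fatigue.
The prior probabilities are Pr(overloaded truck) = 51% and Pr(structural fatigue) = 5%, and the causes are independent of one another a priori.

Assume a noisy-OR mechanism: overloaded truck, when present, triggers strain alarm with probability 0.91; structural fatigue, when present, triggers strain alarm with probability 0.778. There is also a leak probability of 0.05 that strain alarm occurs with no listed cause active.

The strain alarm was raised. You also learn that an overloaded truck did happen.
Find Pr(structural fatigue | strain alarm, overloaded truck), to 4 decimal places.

Pr(structural fatigue | strain alarm, overloaded truck) ≈ 0.0534

Under noisy-OR, P(strain alarm | causes) = 1 − (1−0.05)·∏(1−qᵢ) over the active causes.
P(strain alarm | overloaded truck) = 0.9145*0.95 + 0.981019*0.05 = 0.868775 + 0.049051 = 0.917826
Of this, 0.049051 comes from 0.981019*0.05 (the structural fatigue=true cases).
So P(structural fatigue | strain alarm, overloaded truck) = 0.049051/0.917826 ≈ 0.0534.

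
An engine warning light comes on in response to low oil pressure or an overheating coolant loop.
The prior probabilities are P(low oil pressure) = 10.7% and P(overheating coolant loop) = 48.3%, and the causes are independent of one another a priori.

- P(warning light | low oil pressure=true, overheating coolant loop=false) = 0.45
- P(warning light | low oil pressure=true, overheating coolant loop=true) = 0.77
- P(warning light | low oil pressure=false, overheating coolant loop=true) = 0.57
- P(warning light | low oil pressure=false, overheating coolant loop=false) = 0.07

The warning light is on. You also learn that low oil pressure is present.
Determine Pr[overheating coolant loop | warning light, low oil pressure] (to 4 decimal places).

Pr[overheating coolant loop | warning light, low oil pressure] ≈ 0.6152

For the numerator, keep only overheating coolant loop=true terms: 0.77·0.483 = 0.371910
Denominator P(warning light | low oil pressure): 0.45·0.517 + 0.77·0.483 = 0.604560
Posterior = 0.371910 / 0.604560 ≈ 0.6152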